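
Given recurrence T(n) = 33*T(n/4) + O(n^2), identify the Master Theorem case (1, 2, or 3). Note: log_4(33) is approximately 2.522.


Master Theorem parameters: a=33, b=4, c=2
log_b(a) = 2.522
Compare b^c with a: 4^2 = 16 < 33, so c < log_b(a).
Comparing c=2 vs log_b(a)=2.522:
2 < 2.522 => Case 1
Result: T(n) = O(n^(log_4 33)) ~ O(n^2.522)
Master Theorem case = 1


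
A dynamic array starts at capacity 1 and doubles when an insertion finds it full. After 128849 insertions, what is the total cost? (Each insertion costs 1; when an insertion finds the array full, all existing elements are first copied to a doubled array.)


Insertion cost: 128849 (one per element)
Resizes occur just before inserting elements 2, 3, 5, 9, ...
Elements copied at each resize: 1 + 2 + 4 + 8 + 16 + 32 + 64 + 128 + 256 + 512 + 1024 + 2048 + 4096 + 8192 + 16384 + 32768 + 65536
Sum of copies = 131071 (geometric series: 2^k - 1)
Total = 128849 + 131071 = 259920


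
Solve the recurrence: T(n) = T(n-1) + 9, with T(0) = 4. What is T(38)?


Unrolling the recurrence:
T(38) = T(37) + 9
       = T(36) + 9 + 9
       = T(35) + 9*3
       ...
       = T(0) + 9*38
       = 4 + 342 = 346


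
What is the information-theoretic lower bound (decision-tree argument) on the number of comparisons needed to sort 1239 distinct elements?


A binary decision tree of height h has at most 2^h leaves and needs at least n! of them, so h >= ceil(log2(n!)).
1239! is far too large to multiply out, so use Stirling's series:
  ln(n!) ~ n ln n - n + (1/2) ln(2 pi n) + 1/(12n)  (error below 1/(360 n^3), negligible here)
  ln(1239) = 7.1220599
  n ln n = 1239 * 7.1220599 = 8824.2322
  (1/2) ln(2 pi * 1239) = (1/2) ln(7784.8666) = 4.4800
  1/(12*1239) = 0.0001
  ln(1239!) ~ 8824.2322 - 1239 + 4.4800 + 0.0001 = 7589.7123
Convert to base 2: log2(1239!) = 7589.7123 / ln 2 = 7589.7123 / 0.69314718 = 10949.6403
ceil(10949.6403) = 10950


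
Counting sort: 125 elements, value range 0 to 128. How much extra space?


n = 125 (output array)
k = 129 (count array for 129 distinct values)
Extra space = 125 + 129 = 254


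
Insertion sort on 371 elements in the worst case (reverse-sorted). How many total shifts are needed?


In the worst case (reverse-sorted), each element shifts past all previous:
  Element 1: 1 shifts
  Element 2: 2 shifts
  Element 3: 3 shifts
  Element 4: 4 shifts
  Element 5: 5 shifts
  ...
  Element 370: 370 shifts
Total = 1 + 2 + ... + 370
= 371*(371-1)/2 = 68635


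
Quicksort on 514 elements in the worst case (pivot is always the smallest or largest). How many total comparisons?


In the worst case, each partition step picks the worst pivot:
  Partition 1: 513 comparisons (n-1 elements to compare)
  Partition 2: 512 comparisons
  Partition 3: 511 comparisons
  Partition 4: 510 comparisons
  Partition 5: 509 comparisons
  ...
  Last partition: 0 comparisons
Total = (n-1) + (n-2) + ... + 1 + 0 = n*(n-1)/2
= 514*513/2 = 131841


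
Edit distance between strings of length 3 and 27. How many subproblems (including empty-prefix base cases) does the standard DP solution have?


The table includes base cases (empty prefixes).
Rows: (m+1) = 4
Columns: (n+1) = 28
Total = 4 * 28 = 112


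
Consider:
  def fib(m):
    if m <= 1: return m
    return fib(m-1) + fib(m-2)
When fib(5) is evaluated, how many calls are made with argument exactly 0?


Let N(m) = number of times fib(m) is called while evaluating fib(5).
N(5) = 1 (the initial call).
N(4) = 1 (only fib(5) calls it).
For 1 <= m <= 3: fib(m) is called by fib(m+1) and fib(m+2), so
  N(m) = N(m+1) + N(m+2).
fib(0) is called only by fib(2), so N(0) = N(2).
Walk down from m=5:
  N(5)=1, N(4)=1, N(3)=2, N(2)=3, N(1)=5, N(0)=N(2)=3
N(0) = 3


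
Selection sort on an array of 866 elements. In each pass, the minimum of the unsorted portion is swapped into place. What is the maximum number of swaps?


Selection sort performs one swap per pass:
  Pass 1: find min in positions 0 to 865, swap with position 0
  Pass 2: find min in positions 1 to 865, swap with position 1
  Pass 3: find min in positions 2 to 865, swap with position 2
  Pass 4: find min in positions 3 to 865, swap with position 3
  Pass 5: find min in positions 4 to 865, swap with position 4
  ... (860 more passes)
Total passes (and swaps) = n - 1 = 866 - 1 = 865


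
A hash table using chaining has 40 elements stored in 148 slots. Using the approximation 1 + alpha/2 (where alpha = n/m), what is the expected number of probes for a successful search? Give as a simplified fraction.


Load factor alpha = n/m = 40/148
Expected probes = 1 + alpha/2 = 1 + 40/(2*148)
= 1 + 40/296
= 296/296 + 40/296
= 336/296
Simplify: 42/37


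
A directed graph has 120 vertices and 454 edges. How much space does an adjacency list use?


Adjacency list: one list head per vertex + one entry per edge
Vertex heads: 120
Edge entries: 454
Total = 120 + 454 = 574


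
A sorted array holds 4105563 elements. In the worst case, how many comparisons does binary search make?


Halving sequence: 4105563 -> 2052781 -> 1026390 -> 513195 -> 256597 -> 128298 -> 64149 -> 32074 -> 16037 -> 8018 -> 4009 -> 2004 -> 1002 -> 501 -> 250 -> 125 -> 62 -> 31 -> 15 -> 7 -> 3 -> 1
Number of halvings = 21
Max comparisons = 21 + 1 = 22


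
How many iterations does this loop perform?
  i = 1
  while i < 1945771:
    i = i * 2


The loop variable doubles each iteration:
i = 1 -> 2 -> 4 -> 8 -> 16 -> 32 -> 64 -> 128 -> 256 -> 512 -> 1024 -> 2048 -> 4096 -> 8192 -> 16384 -> 32768 -> 65536 -> 131072 -> 262144 -> 524288 -> 1048576 -> 2097152 (stop, 2097152 >= 1945771)
Number of doublings = ceil(log2(1945771)) = 21


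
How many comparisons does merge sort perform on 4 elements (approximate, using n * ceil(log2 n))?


Recursion depth: ceil(log2(4)) = 2
Each recursion level merges n = 4 elements
Total = 4 * 2 = 8


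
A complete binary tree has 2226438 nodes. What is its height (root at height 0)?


In a complete binary tree, level k holds nodes 2^k .. 2^(k+1)-1 (1-indexed).
Height = floor(log2(n)) = floor(log2(2226438)) = 21
Check: 2^21 = 2097152 <= 2226438 < 4194304 = 2^22


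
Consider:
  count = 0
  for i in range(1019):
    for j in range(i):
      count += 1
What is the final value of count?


For each i, the inner loop runs i times:
  i=0: inner runs 0 times
  i=1: inner runs 1 time
  i=2: inner runs 2 times
  i=3: inner runs 3 times
  i=4: inner runs 4 times
  i=5: inner runs 5 times
  i=6: inner runs 6 times
  i=7: inner runs 7 times
  ...
Total = 0 + 1 + 2 + ... + 1018 = 1019*(1019-1)/2 = 518671


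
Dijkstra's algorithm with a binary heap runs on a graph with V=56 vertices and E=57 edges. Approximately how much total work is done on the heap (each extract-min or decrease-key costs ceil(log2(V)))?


Dijkstra with a binary heap: each vertex is extracted once, each edge may relax once.
Each heap operation costs O(log V).
V + E = 56 + 57 = 113
ceil(log2(56)) = 6 (since 2^5 = 32 < 56 <= 64 = 2^6)
Total heap work = (V+E) * ceil(log2(V)) = 113 * 6 = 678


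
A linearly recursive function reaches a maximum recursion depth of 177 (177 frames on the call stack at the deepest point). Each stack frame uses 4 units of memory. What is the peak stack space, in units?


Maximum recursion depth = 177 frames
Memory per frame = 4 units
Total stack space = depth * frame_size
= 177 * 4 = 708


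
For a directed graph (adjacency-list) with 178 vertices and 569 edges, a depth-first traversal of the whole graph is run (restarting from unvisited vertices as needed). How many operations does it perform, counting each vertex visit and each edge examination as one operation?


A full DFS traversal visits each vertex once and examines each edge once.
V = 178
E = 569
Sum = 178 + 569 = 747


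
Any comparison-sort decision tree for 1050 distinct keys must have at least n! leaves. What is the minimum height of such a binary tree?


A binary decision tree of height h has at most 2^h leaves and needs at least n! of them, so h >= ceil(log2(n!)).
1050! is far too large to multiply out, so use Stirling's series:
  ln(n!) ~ n ln n - n + (1/2) ln(2 pi n) + 1/(12n)  (error below 1/(360 n^3), negligible here)
  ln(1050) = 6.9565454
  n ln n = 1050 * 6.9565454 = 7304.3727
  (1/2) ln(2 pi * 1050) = (1/2) ln(6597.3446) = 4.3972
  1/(12*1050) = 0.0001
  ln(1050!) ~ 7304.3727 - 1050 + 4.3972 + 0.0001 = 6258.7700
Convert to base 2: log2(1050!) = 6258.7700 / ln 2 = 6258.7700 / 0.69314718 = 9029.4964
ceil(9029.4964) = 9030


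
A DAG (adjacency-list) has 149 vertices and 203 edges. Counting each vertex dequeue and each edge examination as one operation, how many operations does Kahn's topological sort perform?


V = 149 (vertex processing)
E = 203 (edge processing)
V + E = 149 + 203 = 352


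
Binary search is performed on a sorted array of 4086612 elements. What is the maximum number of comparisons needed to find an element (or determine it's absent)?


Binary search halves the search space each comparison:
  Step 1: search space = 4086612 -> 2043306
  Step 2: search space = 2043306 -> 1021653
  Step 3: search space = 1021653 -> 510826
  Step 4: search space = 510826 -> 255413
  Step 5: search space = 255413 -> 127706
  Step 6: search space = 127706 -> 63853
  Step 7: search space = 63853 -> 31926
  Step 8: search space = 31926 -> 15963
  Step 9: search space = 15963 -> 7981
  Step 10: search space = 7981 -> 3990
  Step 11: search space = 3990 -> 1995
  Step 12: search space = 1995 -> 997
  Step 13: search space = 997 -> 498
  Step 14: search space = 498 -> 249
  Step 15: search space = 249 -> 124
  Step 16: search space = 124 -> 62
  Step 17: search space = 62 -> 31
  Step 18: search space = 31 -> 15
  Step 19: search space = 15 -> 7
  Step 20: search space = 7 -> 3
  Step 21: search space = 3 -> 1
  Step 22: search space = 1 (final check)
Maximum comparisons = floor(log2(4086612)) + 1 = 21 + 1 = 22


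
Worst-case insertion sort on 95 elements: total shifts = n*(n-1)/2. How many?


Sum of shifts = 1 + 2 + 3 + ... + 94
= 95 * 94 / 2
= 8930 / 2
= 4465


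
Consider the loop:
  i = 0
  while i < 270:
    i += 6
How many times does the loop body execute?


Starting at i = 0, each iteration adds 6.
Iterations until i >= 270:
  Iteration 1: i = 0 -> i = 6
  Iteration 2: i = 6 -> i = 12
  Iteration 3: i = 12 -> i = 18
  Iteration 4: i = 18 -> i = 24
  Iteration 5: i = 24 -> i = 30
  Iteration 6: i = 30 -> i = 36
  Iteration 7: i = 36 -> i = 42
  Iteration 8: i = 42 -> i = 48
  ... continuing ...
Total iterations = ceil(270/6) = 45


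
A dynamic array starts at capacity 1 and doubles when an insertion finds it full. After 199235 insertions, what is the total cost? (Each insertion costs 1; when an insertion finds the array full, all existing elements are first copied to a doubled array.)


Insertion cost: 199235 (one per element)
Resizes occur just before inserting elements 2, 3, 5, 9, ...
Elements copied at each resize: 1 + 2 + 4 + 8 + 16 + 32 + 64 + 128 + 256 + 512 + 1024 + 2048 + 4096 + 8192 + 16384 + 32768 + 65536 + 131072
Sum of copies = 262143 (geometric series: 2^k - 1)
Total = 199235 + 262143 = 461378


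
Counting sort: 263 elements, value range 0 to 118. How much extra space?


n = 263 (output array)
k = 119 (count array for 119 distinct values)
Extra space = 263 + 119 = 382


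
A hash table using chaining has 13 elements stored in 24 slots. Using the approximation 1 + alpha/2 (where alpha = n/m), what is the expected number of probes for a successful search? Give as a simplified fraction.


Load factor alpha = n/m = 13/24
Expected probes = 1 + alpha/2 = 1 + 13/(2*24)
= 1 + 13/48
= 48/48 + 13/48
= 61/48


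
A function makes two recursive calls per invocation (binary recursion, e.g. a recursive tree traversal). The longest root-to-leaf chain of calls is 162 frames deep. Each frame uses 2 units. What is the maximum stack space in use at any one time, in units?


Binary recursion: the two calls run one after the other, so only one root-to-leaf chain of frames is on the stack at a time.
Maximum depth (longest chain) = 162 frames
Each frame = 2 units
Max stack space = 162 * 2 = 324


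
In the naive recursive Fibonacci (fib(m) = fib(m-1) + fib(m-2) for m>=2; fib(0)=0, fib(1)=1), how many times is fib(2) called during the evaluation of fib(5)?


Let N(m) = number of times fib(m) is called while evaluating fib(5).
N(5) = 1 (the initial call).
N(4) = 1 (only fib(5) calls it).
For 1 <= m <= 3: fib(m) is called by fib(m+1) and fib(m+2), so
  N(m) = N(m+1) + N(m+2).
fib(0) is called only by fib(2), so N(0) = N(2).
Walk down from m=5:
  N(5)=1, N(4)=1, N(3)=2, N(2)=3
N(2) = 3


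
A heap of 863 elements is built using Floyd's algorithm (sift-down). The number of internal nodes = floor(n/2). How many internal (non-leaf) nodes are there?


Leaf nodes occupy roughly half the array.
Sift-down is called for each internal node, starting from the last one.
Internal nodes = floor(n/2) = floor(863/2) = 431


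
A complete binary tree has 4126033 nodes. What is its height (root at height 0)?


In a complete binary tree, level k holds nodes 2^k .. 2^(k+1)-1 (1-indexed).
Height = floor(log2(n)) = floor(log2(4126033)) = 21
Check: 2^21 = 2097152 <= 4126033 < 4194304 = 2^22


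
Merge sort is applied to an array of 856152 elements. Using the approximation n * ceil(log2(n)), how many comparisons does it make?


Merge sort divides the array into halves recursively.
Number of levels = ceil(log2(856152)) = 20
At each level, approximately n = 856152 comparisons are needed for merging.
Total comparisons ~ n * ceil(log2(n)) = 856152 * 20 = 17123040


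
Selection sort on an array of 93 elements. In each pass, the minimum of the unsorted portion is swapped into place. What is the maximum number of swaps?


Selection sort performs one swap per pass:
  Pass 1: find min in positions 0 to 92, swap with position 0
  Pass 2: find min in positions 1 to 92, swap with position 1
  Pass 3: find min in positions 2 to 92, swap with position 2
  Pass 4: find min in positions 3 to 92, swap with position 3
  Pass 5: find min in positions 4 to 92, swap with position 4
  ... (87 more passes)
Total passes (and swaps) = n - 1 = 93 - 1 = 92


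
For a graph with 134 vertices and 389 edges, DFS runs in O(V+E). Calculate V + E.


A full DFS traversal visits each vertex once and examines each edge once.
V = 134
E = 389
Sum = 134 + 389 = 523


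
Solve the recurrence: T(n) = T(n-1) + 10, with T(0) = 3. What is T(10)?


Unrolling the recurrence:
T(10) = T(9) + 10
       = T(8) + 10 + 10
       = T(7) + 10*3
       ...
       = T(0) + 10*10
       = 3 + 100 = 103


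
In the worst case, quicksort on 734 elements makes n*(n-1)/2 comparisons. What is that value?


Sum of comparisons per partition:
733 + 732 + ... + 1 + 0
= 734 * (734 - 1) / 2
= 734 * 733 / 2
= 269011


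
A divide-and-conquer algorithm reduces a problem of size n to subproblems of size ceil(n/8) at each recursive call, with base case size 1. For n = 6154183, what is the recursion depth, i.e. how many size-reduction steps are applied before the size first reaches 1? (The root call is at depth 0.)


Each step divides the size by 8 (rounding up); after k steps the size is ceil(n/8^k), which equals 1 exactly when 8^k >= n.
So the depth is the smallest k with 8^k >= 6154183, i.e. ceil(log_8(6154183)).
8^7 = 2097152 < 6154183 <= 16777216 = 8^8
Recursion depth = 8


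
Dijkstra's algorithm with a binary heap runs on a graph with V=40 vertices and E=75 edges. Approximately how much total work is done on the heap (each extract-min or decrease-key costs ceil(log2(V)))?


Dijkstra with a binary heap: each vertex is extracted once, each edge may relax once.
Each heap operation costs O(log V).
V + E = 40 + 75 = 115
ceil(log2(40)) = 6 (since 2^5 = 32 < 40 <= 64 = 2^6)
Total heap work = (V+E) * ceil(log2(V)) = 115 * 6 = 690


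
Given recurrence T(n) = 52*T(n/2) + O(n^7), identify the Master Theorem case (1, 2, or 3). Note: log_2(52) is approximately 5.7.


Master Theorem parameters: a=52, b=2, c=7
log_b(a) = 5.7
Compare b^c with a: 2^7 = 128 > 52, so c > log_b(a).
Comparing c=7 vs log_b(a)=5.7:
7 > 5.7 => Case 3
Result: T(n) = O(n^7)
Master Theorem case = 3


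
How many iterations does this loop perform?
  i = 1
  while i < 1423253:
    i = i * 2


The loop variable doubles each iteration:
i = 1 -> 2 -> 4 -> 8 -> 16 -> 32 -> 64 -> 128 -> 256 -> 512 -> 1024 -> 2048 -> 4096 -> 8192 -> 16384 -> 32768 -> 65536 -> 131072 -> 262144 -> 524288 -> 1048576 -> 2097152 (stop, 2097152 >= 1423253)
Number of doublings = ceil(log2(1423253)) = 21


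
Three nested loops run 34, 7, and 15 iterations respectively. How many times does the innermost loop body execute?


Loop 1 (outermost): 34 iterations
Loop 2 (middle): 7 iterations per outer
Loop 3 (innermost): 15 iterations per middle
Total = 34 * 7 * 15 = 3570


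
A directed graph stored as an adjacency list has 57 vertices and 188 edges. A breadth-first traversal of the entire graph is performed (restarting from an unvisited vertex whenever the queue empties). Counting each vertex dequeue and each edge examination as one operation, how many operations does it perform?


A full BFS traversal dequeues each vertex once and examines each edge once.
Vertex visits: 57
Edge visits: 188
V + E = 57 + 188 = 245


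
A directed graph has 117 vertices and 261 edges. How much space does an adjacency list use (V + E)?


Adjacency list: one list head per vertex + one entry per edge
Vertex heads: 117
Edge entries: 261
Total = 117 + 261 = 378


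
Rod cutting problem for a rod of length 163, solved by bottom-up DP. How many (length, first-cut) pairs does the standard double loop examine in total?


For each subproblem length i = 1..163, the inner loop considers i possible first cuts.
Total = 1 + 2 + ... + 163
= 163*(163+1)/2
= 163*164/2 = 13366


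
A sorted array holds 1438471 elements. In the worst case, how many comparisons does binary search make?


Halving sequence: 1438471 -> 719235 -> 359617 -> 179808 -> 89904 -> 44952 -> 22476 -> 11238 -> 5619 -> 2809 -> 1404 -> 702 -> 351 -> 175 -> 87 -> 43 -> 21 -> 10 -> 5 -> 2 -> 1
Number of halvings = 20
Max comparisons = 20 + 1 = 21


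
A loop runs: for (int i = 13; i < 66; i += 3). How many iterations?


Loop starts at i = 13, increments by 3, stops when i >= 66.
Number of iterations = ceil((66 - 13) / 3)
= ceil(53 / 3)
= 18


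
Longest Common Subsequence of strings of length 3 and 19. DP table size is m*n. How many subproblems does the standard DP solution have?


DP table indexed by positions in both strings.
First string: 3 positions
Second string: 19 positions
Total = 3 * 19 = 57


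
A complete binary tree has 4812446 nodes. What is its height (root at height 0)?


In a complete binary tree, level k holds nodes 2^k .. 2^(k+1)-1 (1-indexed).
Height = floor(log2(n)) = floor(log2(4812446)) = 22
Check: 2^22 = 4194304 <= 4812446 < 8388608 = 2^23


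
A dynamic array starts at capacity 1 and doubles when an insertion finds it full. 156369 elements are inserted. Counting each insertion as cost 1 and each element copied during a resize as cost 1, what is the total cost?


n = 156369
Insertion costs: 156369
Resizes copy 1, 2, 4, ... up to the largest power of 2 that is <= n-1 = 156368, i.e. 131072.
Copy costs = 1 + 2 + 4 + 8 + 16 + 32 + 64 + 128 + 256 + 512 + 1024 + 2048 + 4096 + 8192 + 16384 + 32768 + 65536 + 131072 = 262143
Total = 156369 + 262143 = 418512


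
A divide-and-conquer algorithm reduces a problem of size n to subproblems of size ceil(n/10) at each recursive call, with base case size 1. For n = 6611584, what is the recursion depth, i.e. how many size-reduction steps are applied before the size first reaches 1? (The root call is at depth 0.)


Each step divides the size by 10 (rounding up); after k steps the size is ceil(n/10^k), which equals 1 exactly when 10^k >= n.
So the depth is the smallest k with 10^k >= 6611584, i.e. ceil(log_10(6611584)).
10^6 = 1000000 < 6611584 <= 10000000 = 10^7
Recursion depth = 7


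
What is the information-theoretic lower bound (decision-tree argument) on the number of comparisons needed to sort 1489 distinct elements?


A binary decision tree of height h has at most 2^h leaves and needs at least n! of them, so h >= ceil(log2(n!)).
1489! is far too large to multiply out, so use Stirling's series:
  ln(n!) ~ n ln n - n + (1/2) ln(2 pi n) + 1/(12n)  (error below 1/(360 n^3), negligible here)
  ln(1489) = 7.3058600
  n ln n = 1489 * 7.3058600 = 10878.4255
  (1/2) ln(2 pi * 1489) = (1/2) ln(9355.6629) = 4.5719
  1/(12*1489) = 0.0001
  ln(1489!) ~ 10878.4255 - 1489 + 4.5719 + 0.0001 = 9393.9975
Convert to base 2: log2(1489!) = 9393.9975 / ln 2 = 9393.9975 / 0.69314718 = 13552.6736
ceil(13552.6736) = 13553


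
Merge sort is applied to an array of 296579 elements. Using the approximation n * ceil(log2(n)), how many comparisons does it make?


Merge sort divides the array into halves recursively.
Number of levels = ceil(log2(296579)) = 19
At each level, approximately n = 296579 comparisons are needed for merging.
Total comparisons ~ n * ceil(log2(n)) = 296579 * 19 = 5635001


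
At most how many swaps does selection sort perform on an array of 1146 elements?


Each of the 1145 passes places one element in its final position.
Pass 1: swap minimum into position 0
Pass 2: swap minimum of remaining into position 1
...
Pass 1145: last two elements, one swap
Maximum swaps = 1146 - 1 = 1145


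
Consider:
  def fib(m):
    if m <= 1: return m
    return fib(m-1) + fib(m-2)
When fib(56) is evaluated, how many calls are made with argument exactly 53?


Let N(m) = number of times fib(m) is called while evaluating fib(56).
N(56) = 1 (the initial call).
N(55) = 1 (only fib(56) calls it).
For 1 <= m <= 54: fib(m) is called by fib(m+1) and fib(m+2), so
  N(m) = N(m+1) + N(m+2).
fib(0) is called only by fib(2), so N(0) = N(2).
Walk down from m=56:
  N(56)=1, N(55)=1, N(54)=2, N(53)=3
N(53) = 3


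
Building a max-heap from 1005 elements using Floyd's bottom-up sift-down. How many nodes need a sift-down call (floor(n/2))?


In a heap of 1005 elements (0-indexed array):
  Last element index: 1004
  Parent of last element: floor((1004 - 1) / 2) = 501
  Internal nodes: indices 0 to 501
  Count = floor(1005/2) = 502


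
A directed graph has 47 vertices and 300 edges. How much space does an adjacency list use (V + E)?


Adjacency list: one list head per vertex + one entry per edge
Vertex heads: 47
Edge entries: 300
Total = 47 + 300 = 347


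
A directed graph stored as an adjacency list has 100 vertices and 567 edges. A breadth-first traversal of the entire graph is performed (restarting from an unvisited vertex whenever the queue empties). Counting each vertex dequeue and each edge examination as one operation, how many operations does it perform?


A full BFS traversal dequeues each vertex once and examines each edge once.
Vertex visits: 100
Edge visits: 567
V + E = 100 + 567 = 667


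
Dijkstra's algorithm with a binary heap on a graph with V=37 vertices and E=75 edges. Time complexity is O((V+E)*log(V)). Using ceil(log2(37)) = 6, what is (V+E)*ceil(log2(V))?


Dijkstra with a binary heap: each vertex is extracted once, each edge may relax once.
Each heap operation costs O(log V).
V + E = 37 + 75 = 112
ceil(log2(37)) = 6 (since 2^5 = 32 < 37 <= 64 = 2^6)
Total heap work = (V+E) * ceil(log2(V)) = 112 * 6 = 672


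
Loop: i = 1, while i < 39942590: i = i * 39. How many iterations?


i multiplies by 39 each step:
i = 1 -> 39 -> 1521 -> 59319 -> 2313441 -> 90224199 (stop)
Iterations = ceil(log_39(39942590)) = 5


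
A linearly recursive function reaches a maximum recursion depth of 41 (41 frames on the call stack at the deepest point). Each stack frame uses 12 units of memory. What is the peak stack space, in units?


Maximum recursion depth = 41 frames
Memory per frame = 12 units
Total stack space = depth * frame_size
= 41 * 12 = 492


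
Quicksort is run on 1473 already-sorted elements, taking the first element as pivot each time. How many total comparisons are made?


Sum of comparisons per partition:
1472 + 1471 + ... + 1 + 0
= 1473 * (1473 - 1) / 2
= 1473 * 1472 / 2
= 1084128


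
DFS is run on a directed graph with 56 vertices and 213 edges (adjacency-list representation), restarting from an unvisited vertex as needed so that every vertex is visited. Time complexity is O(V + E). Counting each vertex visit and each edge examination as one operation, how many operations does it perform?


A full DFS traversal processes each vertex exactly once (push/pop on stack).
Each directed edge is examined once.
V = 56, E = 213
V + E = 269


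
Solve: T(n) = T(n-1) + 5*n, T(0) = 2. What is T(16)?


Expanding the recurrence:
T(16) = T(15) + 5*16
       = T(14) + 5*15 + 5*16
       ...
       = T(0) + 5*(1 + 2 + ... + 16)
       = 2 + 5 * 16*17/2
       = 2 + 5 * 136
       = 2 + 680 = 682


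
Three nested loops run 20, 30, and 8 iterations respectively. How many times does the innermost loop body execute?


Loop 1 (outermost): 20 iterations
Loop 2 (middle): 30 iterations per outer
Loop 3 (innermost): 8 iterations per middle
Total = 20 * 30 * 8 = 4800


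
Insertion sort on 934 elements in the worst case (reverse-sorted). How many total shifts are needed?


In the worst case (reverse-sorted), each element shifts past all previous:
  Element 1: 1 shifts
  Element 2: 2 shifts
  Element 3: 3 shifts
  Element 4: 4 shifts
  Element 5: 5 shifts
  ...
  Element 933: 933 shifts
Total = 1 + 2 + ... + 933
= 934*(934-1)/2 = 435711


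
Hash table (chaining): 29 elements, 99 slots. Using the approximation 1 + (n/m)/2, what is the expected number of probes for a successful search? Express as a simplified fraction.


Computing expected probes:
alpha = 29/99
= 1 + alpha/2
= 1 + 29/(2*99)
= (2*99 + 29) / (2*99)
= 227/198


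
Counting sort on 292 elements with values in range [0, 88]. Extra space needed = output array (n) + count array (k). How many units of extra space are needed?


Output array size: 292 (to store sorted result)
Count array size: 89 (one slot per possible value, range 0 to 88)
Total extra space = 292 + 89 = 381


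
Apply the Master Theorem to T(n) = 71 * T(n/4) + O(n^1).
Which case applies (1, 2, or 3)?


The Master Theorem: T(n) = a*T(n/b) + O(n^c)
  a = 71, b = 4, c = 1
log_b(a) = log_4(71) ~ 3.075
Compare b^c with a: 4^1 = 4 < 71, so c < log_b(a).
Since c < log_b(a), Case 1 applies.
T(n) = O(n^(log_4 71)) ~ O(n^3.075)
Master Theorem case = 1


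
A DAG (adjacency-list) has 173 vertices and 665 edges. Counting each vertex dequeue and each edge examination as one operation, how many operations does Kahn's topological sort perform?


V = 173 (vertex processing)
E = 665 (edge processing)
V + E = 173 + 665 = 838


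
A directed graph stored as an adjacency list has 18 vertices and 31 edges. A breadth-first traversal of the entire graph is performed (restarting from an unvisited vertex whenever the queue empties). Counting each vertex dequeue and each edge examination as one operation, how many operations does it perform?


A full BFS traversal dequeues each vertex once and examines each edge once.
Vertex visits: 18
Edge visits: 31
V + E = 18 + 31 = 49


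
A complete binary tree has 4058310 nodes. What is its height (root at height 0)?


In a complete binary tree, level k holds nodes 2^k .. 2^(k+1)-1 (1-indexed).
Height = floor(log2(n)) = floor(log2(4058310)) = 21
Check: 2^21 = 2097152 <= 4058310 < 4194304 = 2^22


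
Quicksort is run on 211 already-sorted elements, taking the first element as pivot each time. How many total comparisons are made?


Sum of comparisons per partition:
210 + 209 + ... + 1 + 0
= 211 * (211 - 1) / 2
= 211 * 210 / 2
= 22155


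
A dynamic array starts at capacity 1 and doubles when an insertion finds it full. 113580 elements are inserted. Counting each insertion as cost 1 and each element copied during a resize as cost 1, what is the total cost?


n = 113580
Insertion costs: 113580
Resizes copy 1, 2, 4, ... up to the largest power of 2 that is <= n-1 = 113579, i.e. 65536.
Copy costs = 1 + 2 + 4 + 8 + 16 + 32 + 64 + 128 + 256 + 512 + 1024 + 2048 + 4096 + 8192 + 16384 + 32768 + 65536 = 131071
Total = 113580 + 131071 = 244651


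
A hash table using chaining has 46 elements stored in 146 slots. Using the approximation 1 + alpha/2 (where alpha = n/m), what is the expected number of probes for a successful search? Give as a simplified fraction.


Load factor alpha = n/m = 46/146
Expected probes = 1 + alpha/2 = 1 + 46/(2*146)
= 1 + 46/292
= 292/292 + 46/292
= 338/292
Simplify: 169/146


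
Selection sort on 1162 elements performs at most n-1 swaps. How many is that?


Each of the 1161 passes places one element in its final position.
Pass 1: swap minimum into position 0
Pass 2: swap minimum of remaining into position 1
...
Pass 1161: last two elements, one swap
Maximum swaps = 1162 - 1 = 1161


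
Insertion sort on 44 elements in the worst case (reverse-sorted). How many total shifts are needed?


In the worst case (reverse-sorted), each element shifts past all previous:
  Element 1: 1 shifts
  Element 2: 2 shifts
  Element 3: 3 shifts
  Element 4: 4 shifts
  Element 5: 5 shifts
  ...
  Element 43: 43 shifts
Total = 1 + 2 + ... + 43
= 44*(44-1)/2 = 946


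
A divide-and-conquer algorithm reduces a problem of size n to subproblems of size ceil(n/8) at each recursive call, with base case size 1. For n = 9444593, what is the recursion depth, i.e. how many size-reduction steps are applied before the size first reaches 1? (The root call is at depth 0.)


Each step divides the size by 8 (rounding up); after k steps the size is ceil(n/8^k), which equals 1 exactly when 8^k >= n.
So the depth is the smallest k with 8^k >= 9444593, i.e. ceil(log_8(9444593)).
8^7 = 2097152 < 9444593 <= 16777216 = 8^8
Recursion depth = 8


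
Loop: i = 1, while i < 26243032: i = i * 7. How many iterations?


i multiplies by 7 each step:
i = 1 -> 7 -> 49 -> 343 -> 2401 -> 16807 -> 117649 -> 823543 -> 5764801 -> 40353607 (stop)
Iterations = ceil(log_7(26243032)) = 9


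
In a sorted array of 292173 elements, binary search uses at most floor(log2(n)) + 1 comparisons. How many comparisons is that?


Halving sequence: 292173 -> 146086 -> 73043 -> 36521 -> 18260 -> 9130 -> 4565 -> 2282 -> 1141 -> 570 -> 285 -> 142 -> 71 -> 35 -> 17 -> 8 -> 4 -> 2 -> 1
Number of halvings = 18
Max comparisons = 18 + 1 = 19


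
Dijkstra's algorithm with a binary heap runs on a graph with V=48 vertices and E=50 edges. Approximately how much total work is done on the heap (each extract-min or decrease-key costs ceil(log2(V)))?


Dijkstra with a binary heap: each vertex is extracted once, each edge may relax once.
Each heap operation costs O(log V).
V + E = 48 + 50 = 98
ceil(log2(48)) = 6 (since 2^5 = 32 < 48 <= 64 = 2^6)
Total heap work = (V+E) * ceil(log2(V)) = 98 * 6 = 588


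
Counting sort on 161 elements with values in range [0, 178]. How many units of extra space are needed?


Output array size: 161 (to store sorted result)
Count array size: 179 (one slot per possible value, range 0 to 178)
Total extra space = 161 + 179 = 340


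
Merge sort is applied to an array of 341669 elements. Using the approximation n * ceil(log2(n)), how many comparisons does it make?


Merge sort divides the array into halves recursively.
Number of levels = ceil(log2(341669)) = 19
At each level, approximately n = 341669 comparisons are needed for merging.
Total comparisons ~ n * ceil(log2(n)) = 341669 * 19 = 6491711


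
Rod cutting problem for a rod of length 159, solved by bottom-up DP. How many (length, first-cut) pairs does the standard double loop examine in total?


For each subproblem length i = 1..159, the inner loop considers i possible first cuts.
Total = 1 + 2 + ... + 159
= 159*(159+1)/2
= 159*160/2 = 12720


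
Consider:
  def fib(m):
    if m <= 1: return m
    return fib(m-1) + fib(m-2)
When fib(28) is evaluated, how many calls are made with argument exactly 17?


Let N(m) = number of times fib(m) is called while evaluating fib(28).
N(28) = 1 (the initial call).
N(27) = 1 (only fib(28) calls it).
For 1 <= m <= 26: fib(m) is called by fib(m+1) and fib(m+2), so
  N(m) = N(m+1) + N(m+2).
fib(0) is called only by fib(2), so N(0) = N(2).
Walk down from m=28:
  N(28)=1, N(27)=1, N(26)=2, N(25)=3, N(24)=5, N(23)=8, N(22)=13, N(21)=21, N(20)=34, N(19)=55, N(18)=89, N(17)=144
N(17) = 144


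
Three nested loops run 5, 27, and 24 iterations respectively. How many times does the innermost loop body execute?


Loop 1 (outermost): 5 iterations
Loop 2 (middle): 27 iterations per outer
Loop 3 (innermost): 24 iterations per middle
Total = 5 * 27 * 24 = 3240


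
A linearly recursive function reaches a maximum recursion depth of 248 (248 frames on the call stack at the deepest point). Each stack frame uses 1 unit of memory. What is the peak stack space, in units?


Maximum recursion depth = 248 frames
Memory per frame = 1 unit
Total stack space = depth * frame_size
= 248 * 1 = 248


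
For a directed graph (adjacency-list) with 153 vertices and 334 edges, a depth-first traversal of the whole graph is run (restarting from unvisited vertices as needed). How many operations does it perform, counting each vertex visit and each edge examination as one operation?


A full DFS traversal visits each vertex once and examines each edge once.
V = 153
E = 334
Sum = 153 + 334 = 487


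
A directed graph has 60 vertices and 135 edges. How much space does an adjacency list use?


Adjacency list: one list head per vertex + one entry per edge
Vertex heads: 60
Edge entries: 135
Total = 60 + 135 = 195


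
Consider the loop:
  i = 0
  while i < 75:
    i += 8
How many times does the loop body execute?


Starting at i = 0, each iteration adds 8.
Iterations until i >= 75:
  Iteration 1: i = 0 -> i = 8
  Iteration 2: i = 8 -> i = 16
  Iteration 3: i = 16 -> i = 24
  Iteration 4: i = 24 -> i = 32
  Iteration 5: i = 32 -> i = 40
  Iteration 6: i = 40 -> i = 48
  Iteration 7: i = 48 -> i = 56
  Iteration 8: i = 56 -> i = 64
  ... continuing ...
Total iterations = ceil(75/8) = 10


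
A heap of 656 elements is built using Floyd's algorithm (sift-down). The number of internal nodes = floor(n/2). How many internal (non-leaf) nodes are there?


Leaf nodes occupy roughly half the array.
Sift-down is called for each internal node, starting from the last one.
Internal nodes = floor(n/2) = floor(656/2) = 328


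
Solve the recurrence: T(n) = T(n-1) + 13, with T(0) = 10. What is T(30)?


Unrolling the recurrence:
T(30) = T(29) + 13
       = T(28) + 13 + 13
       = T(27) + 13*3
       ...
       = T(0) + 13*30
       = 10 + 390 = 400


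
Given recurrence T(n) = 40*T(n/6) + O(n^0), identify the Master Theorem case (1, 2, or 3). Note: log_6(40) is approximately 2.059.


Master Theorem parameters: a=40, b=6, c=0
log_b(a) = 2.059
Compare b^c with a: 6^0 = 1 < 40, so c < log_b(a).
Comparing c=0 vs log_b(a)=2.059:
0 < 2.059 => Case 1
Result: T(n) = O(n^(log_6 40)) ~ O(n^2.059)
Master Theorem case = 1


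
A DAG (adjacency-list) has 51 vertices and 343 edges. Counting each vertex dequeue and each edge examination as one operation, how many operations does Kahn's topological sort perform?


V = 51 (vertex processing)
E = 343 (edge processing)
V + E = 51 + 343 = 394


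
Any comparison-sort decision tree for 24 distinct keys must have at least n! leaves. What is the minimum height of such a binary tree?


A binary decision tree of height h has at most 2^h leaves and needs at least n! of them, so h >= ceil(log2(n!)).
Compute 24! as a running product:
  x2 = 2, x3 = 6, x4 = 24, x5 = 120
  x6 = 720, x7 = 5040, x8 = 40320, x9 = 362880
  x10 = 3628800, x11 = 39916800, x12 = 479001600, x13 = 6227020800
  x14 = 87178291200, x15 = 1307674368000, x16 = 20922789888000, x17 = 355687428096000
  x18 = 6402373705728000, x19 = 121645100408832000, x20 = 2432902008176640000, x21 = 51090942171709440000
  x22 = 1124000727777607680000, x23 = 25852016738884976640000, x24 = 620448401733239439360000
24! = 620448401733239439360000
Bracket between powers of 2:
  2^79 = 604462909807314587353088 < 620448401733239439360000 <= 1208925819614629174706176 = 2^80
So ceil(log2(24!)) = 80


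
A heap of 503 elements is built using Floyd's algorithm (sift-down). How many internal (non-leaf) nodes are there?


Leaf nodes occupy roughly half the array.
Sift-down is called for each internal node, starting from the last one.
Internal nodes = floor(n/2) = floor(503/2) = 251


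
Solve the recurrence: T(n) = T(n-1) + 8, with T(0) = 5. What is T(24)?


Unrolling the recurrence:
T(24) = T(23) + 8
       = T(22) + 8 + 8
       = T(21) + 8*3
       ...
       = T(0) + 8*24
       = 5 + 192 = 197


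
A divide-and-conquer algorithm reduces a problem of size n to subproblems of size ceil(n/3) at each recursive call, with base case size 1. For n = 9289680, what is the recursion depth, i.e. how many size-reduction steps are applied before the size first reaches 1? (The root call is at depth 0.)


Each step divides the size by 3 (rounding up); after k steps the size is ceil(n/3^k), which equals 1 exactly when 3^k >= n.
So the depth is the smallest k with 3^k >= 9289680, i.e. ceil(log_3(9289680)).
3^14 = 4782969 < 9289680 <= 14348907 = 3^15
Recursion depth = 15


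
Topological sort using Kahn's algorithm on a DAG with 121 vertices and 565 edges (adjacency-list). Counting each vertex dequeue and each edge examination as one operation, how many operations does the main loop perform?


Kahn's algorithm:
  1. Compute in-degrees: O(V + E)
  2. Process queue: each vertex dequeued once (O(V))
     each edge examined once (O(E))
Total = V + E = 121 + 565 = 686


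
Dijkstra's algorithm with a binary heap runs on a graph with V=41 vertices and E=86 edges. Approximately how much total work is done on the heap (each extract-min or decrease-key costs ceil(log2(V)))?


Dijkstra with a binary heap: each vertex is extracted once, each edge may relax once.
Each heap operation costs O(log V).
V + E = 41 + 86 = 127
ceil(log2(41)) = 6 (since 2^5 = 32 < 41 <= 64 = 2^6)
Total heap work = (V+E) * ceil(log2(V)) = 127 * 6 = 762


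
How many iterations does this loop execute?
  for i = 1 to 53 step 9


The loop variable i takes values starting at 1 and increments by 9 each iteration.
Sequence: i = 1, 10, 19, 28, 37, 46
The upper bound 53 is inclusive, so the count is floor((last - first) / step) + 1:
floor((53 - 1) / 9) + 1 = floor(52/9) + 1 = 5 + 1 = 6


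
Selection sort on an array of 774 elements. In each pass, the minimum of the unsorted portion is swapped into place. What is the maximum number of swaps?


Selection sort performs one swap per pass:
  Pass 1: find min in positions 0 to 773, swap with position 0
  Pass 2: find min in positions 1 to 773, swap with position 1
  Pass 3: find min in positions 2 to 773, swap with position 2
  Pass 4: find min in positions 3 to 773, swap with position 3
  Pass 5: find min in positions 4 to 773, swap with position 4
  ... (768 more passes)
Total passes (and swaps) = n - 1 = 774 - 1 = 773


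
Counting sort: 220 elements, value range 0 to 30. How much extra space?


n = 220 (output array)
k = 31 (count array for 31 distinct values)
Extra space = 220 + 31 = 251


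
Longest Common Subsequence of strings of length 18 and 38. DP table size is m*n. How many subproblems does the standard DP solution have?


DP table indexed by positions in both strings.
First string: 18 positions
Second string: 38 positions
Total = 18 * 38 = 684


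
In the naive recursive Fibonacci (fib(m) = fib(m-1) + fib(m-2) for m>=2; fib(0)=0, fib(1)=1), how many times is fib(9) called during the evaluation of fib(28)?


Let N(m) = number of times fib(m) is called while evaluating fib(28).
N(28) = 1 (the initial call).
N(27) = 1 (only fib(28) calls it).
For 1 <= m <= 26: fib(m) is called by fib(m+1) and fib(m+2), so
  N(m) = N(m+1) + N(m+2).
fib(0) is called only by fib(2), so N(0) = N(2).
Walk down from m=28:
  N(28)=1, N(27)=1, N(26)=2, N(25)=3, N(24)=5, N(23)=8, N(22)=13, N(21)=21, N(20)=34, N(19)=55, N(18)=89, N(17)=144, N(16)=233, N(15)=377, N(14)=610, N(13)=987, N(12)=1597, N(11)=2584, N(10)=4181, N(9)=6765
N(9) = 6765
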